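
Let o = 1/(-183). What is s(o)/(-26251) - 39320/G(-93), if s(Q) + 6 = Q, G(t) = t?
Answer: 20987860863/49640641 ≈ 422.80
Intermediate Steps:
o = -1/183 ≈ -0.0054645
s(Q) = -6 + Q
s(o)/(-26251) - 39320/G(-93) = (-6 - 1/183)/(-26251) - 39320/(-93) = -1099/183*(-1/26251) - 39320*(-1/93) = 1099/4803933 + 39320/93 = 20987860863/49640641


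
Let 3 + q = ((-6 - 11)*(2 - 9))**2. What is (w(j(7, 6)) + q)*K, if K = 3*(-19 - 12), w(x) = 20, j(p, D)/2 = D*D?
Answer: -1318554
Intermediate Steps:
j(p, D) = 2*D**2 (j(p, D) = 2*(D*D) = 2*D**2)
K = -93 (K = 3*(-31) = -93)
q = 14158 (q = -3 + ((-6 - 11)*(2 - 9))**2 = -3 + (-17*(-7))**2 = -3 + 119**2 = -3 + 14161 = 14158)
(w(j(7, 6)) + q)*K = (20 + 14158)*(-93) = 14178*(-93) = -1318554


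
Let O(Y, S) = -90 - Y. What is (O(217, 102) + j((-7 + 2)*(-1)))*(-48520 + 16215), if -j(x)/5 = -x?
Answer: 9110010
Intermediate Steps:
j(x) = 5*x (j(x) = -(-5)*x = 5*x)
(O(217, 102) + j((-7 + 2)*(-1)))*(-48520 + 16215) = ((-90 - 1*217) + 5*((-7 + 2)*(-1)))*(-48520 + 16215) = ((-90 - 217) + 5*(-5*(-1)))*(-32305) = (-307 + 5*5)*(-32305) = (-307 + 25)*(-32305) = -282*(-32305) = 9110010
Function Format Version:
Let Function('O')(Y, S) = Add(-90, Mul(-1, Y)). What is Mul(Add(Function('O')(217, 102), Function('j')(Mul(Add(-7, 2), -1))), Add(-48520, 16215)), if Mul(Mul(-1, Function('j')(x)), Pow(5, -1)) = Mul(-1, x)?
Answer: 9110010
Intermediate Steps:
Function('j')(x) = Mul(5, x) (Function('j')(x) = Mul(-5, Mul(-1, x)) = Mul(5, x))
Mul(Add(Function('O')(217, 102), Function('j')(Mul(Add(-7, 2), -1))), Add(-48520, 16215)) = Mul(Add(Add(-90, Mul(-1, 217)), Mul(5, Mul(Add(-7, 2), -1))), Add(-48520, 16215)) = Mul(Add(Add(-90, -217), Mul(5, Mul(-5, -1))), -32305) = Mul(Add(-307, Mul(5, 5)), -32305) = Mul(Add(-307, 25), -32305) = Mul(-282, -32305) = 9110010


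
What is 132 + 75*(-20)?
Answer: -1368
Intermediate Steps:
132 + 75*(-20) = 132 - 1500 = -1368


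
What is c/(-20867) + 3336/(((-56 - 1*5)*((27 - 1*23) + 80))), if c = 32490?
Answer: -2810608/1272887 ≈ -2.2081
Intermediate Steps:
c/(-20867) + 3336/(((-56 - 1*5)*((27 - 1*23) + 80))) = 32490/(-20867) + 3336/(((-56 - 1*5)*((27 - 1*23) + 80))) = 32490*(-1/20867) + 3336/(((-56 - 5)*((27 - 23) + 80))) = -32490/20867 + 3336/((-61*(4 + 80))) = -32490/20867 + 3336/((-61*84)) = -32490/20867 + 3336/(-5124) = -32490/20867 + 3336*(-1/5124) = -32490/20867 - 278/427 = -2810608/1272887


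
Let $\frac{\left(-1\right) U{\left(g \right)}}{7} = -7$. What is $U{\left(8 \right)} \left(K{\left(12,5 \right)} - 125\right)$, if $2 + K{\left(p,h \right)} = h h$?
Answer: $-4998$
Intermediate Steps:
$K{\left(p,h \right)} = -2 + h^{2}$ ($K{\left(p,h \right)} = -2 + h h = -2 + h^{2}$)
$U{\left(g \right)} = 49$ ($U{\left(g \right)} = \left(-7\right) \left(-7\right) = 49$)
$U{\left(8 \right)} \left(K{\left(12,5 \right)} - 125\right) = 49 \left(\left(-2 + 5^{2}\right) - 125\right) = 49 \left(\left(-2 + 25\right) - 125\right) = 49 \left(23 - 125\right) = 49 \left(-102\right) = -4998$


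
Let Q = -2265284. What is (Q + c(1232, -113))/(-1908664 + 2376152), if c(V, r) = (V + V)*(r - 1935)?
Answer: -261127/16696 ≈ -15.640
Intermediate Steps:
c(V, r) = 2*V*(-1935 + r) (c(V, r) = (2*V)*(-1935 + r) = 2*V*(-1935 + r))
(Q + c(1232, -113))/(-1908664 + 2376152) = (-2265284 + 2*1232*(-1935 - 113))/(-1908664 + 2376152) = (-2265284 + 2*1232*(-2048))/467488 = (-2265284 - 5046272)*(1/467488) = -7311556*1/467488 = -261127/16696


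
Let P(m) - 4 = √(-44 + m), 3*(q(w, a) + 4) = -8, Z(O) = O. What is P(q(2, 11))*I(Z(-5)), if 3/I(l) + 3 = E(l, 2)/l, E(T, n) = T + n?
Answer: -5 - 5*I*√114/6 ≈ -5.0 - 8.8976*I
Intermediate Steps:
I(l) = 3/(-3 + (2 + l)/l) (I(l) = 3/(-3 + (l + 2)/l) = 3/(-3 + (2 + l)/l))
q(w, a) = -20/3 (q(w, a) = -4 + (⅓)*(-8) = -4 - 8/3 = -20/3)
P(m) = 4 + √(-44 + m)
P(q(2, 11))*I(Z(-5)) = (4 + √(-44 - 20/3))*(-3*(-5)/(-2 + 2*(-5))) = (4 + √(-152/3))*(-3*(-5)/(-2 - 10)) = (4 + 2*I*√114/3)*(-3*(-5)/(-12)) = (4 + 2*I*√114/3)*(-3*(-5)*(-1/12)) = (4 + 2*I*√114/3)*(-5/4) = -5 - 5*I*√114/6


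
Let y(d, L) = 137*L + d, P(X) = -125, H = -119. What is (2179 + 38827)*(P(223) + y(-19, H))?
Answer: -674425682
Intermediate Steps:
y(d, L) = d + 137*L
(2179 + 38827)*(P(223) + y(-19, H)) = (2179 + 38827)*(-125 + (-19 + 137*(-119))) = 41006*(-125 + (-19 - 16303)) = 41006*(-125 - 16322) = 41006*(-16447) = -674425682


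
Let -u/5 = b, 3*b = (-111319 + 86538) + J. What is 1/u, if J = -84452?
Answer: 1/182055 ≈ 5.4928e-6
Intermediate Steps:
b = -36411 (b = ((-111319 + 86538) - 84452)/3 = (-24781 - 84452)/3 = (1/3)*(-109233) = -36411)
u = 182055 (u = -5*(-36411) = 182055)
1/u = 1/182055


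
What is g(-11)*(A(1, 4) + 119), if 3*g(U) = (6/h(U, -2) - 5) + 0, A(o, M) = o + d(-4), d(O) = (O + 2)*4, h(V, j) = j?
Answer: -896/3 ≈ -298.67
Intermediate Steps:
d(O) = 8 + 4*O (d(O) = (2 + O)*4 = 8 + 4*O)
A(o, M) = -8 + o (A(o, M) = o + (8 + 4*(-4)) = o + (8 - 16) = o - 8 = -8 + o)
g(U) = -8/3 (g(U) = ((6/(-2) - 5) + 0)/3 = ((6*(-½) - 5) + 0)/3 = ((-3 - 5) + 0)/3 = (-8 + 0)/3 = (⅓)*(-8) = -8/3)
g(-11)*(A(1, 4) + 119) = -8*((-8 + 1) + 119)/3 = -8*(-7 + 119)/3 = -8/3*112 = -896/3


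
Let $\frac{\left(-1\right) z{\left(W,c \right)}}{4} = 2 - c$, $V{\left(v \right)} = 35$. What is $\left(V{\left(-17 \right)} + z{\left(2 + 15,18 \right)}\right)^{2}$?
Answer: $9801$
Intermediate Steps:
$z{\left(W,c \right)} = -8 + 4 c$ ($z{\left(W,c \right)} = - 4 \left(2 - c\right) = -8 + 4 c$)
$\left(V{\left(-17 \right)} + z{\left(2 + 15,18 \right)}\right)^{2} = \left(35 + \left(-8 + 4 \cdot 18\right)\right)^{2} = \left(35 + \left(-8 + 72\right)\right)^{2} = \left(35 + 64\right)^{2} = 99^{2} = 9801$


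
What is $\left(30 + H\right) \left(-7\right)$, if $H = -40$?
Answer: $70$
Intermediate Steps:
$\left(30 + H\right) \left(-7\right) = \left(30 - 40\right) \left(-7\right) = \left(-10\right) \left(-7\right) = 70$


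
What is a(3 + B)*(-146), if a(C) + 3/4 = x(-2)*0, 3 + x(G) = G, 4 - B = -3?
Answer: 219/2 ≈ 109.50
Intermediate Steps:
B = 7 (B = 4 - 1*(-3) = 4 + 3 = 7)
x(G) = -3 + G
a(C) = -¾ (a(C) = -¾ + (-3 - 2)*0 = -¾ - 5*0 = -¾ + 0 = -¾)
a(3 + B)*(-146) = -¾*(-146) = 219/2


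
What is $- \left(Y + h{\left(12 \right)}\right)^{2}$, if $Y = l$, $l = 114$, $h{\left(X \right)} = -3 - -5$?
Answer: $-13456$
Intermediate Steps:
$h{\left(X \right)} = 2$ ($h{\left(X \right)} = -3 + 5 = 2$)
$Y = 114$
$- \left(Y + h{\left(12 \right)}\right)^{2} = - \left(114 + 2\right)^{2} = - 116^{2} = \left(-1\right) 13456 = -13456$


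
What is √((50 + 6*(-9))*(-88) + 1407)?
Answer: √1759 ≈ 41.940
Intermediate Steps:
√((50 + 6*(-9))*(-88) + 1407) = √((50 - 54)*(-88) + 1407) = √(-4*(-88) + 1407) = √(352 + 1407) = √1759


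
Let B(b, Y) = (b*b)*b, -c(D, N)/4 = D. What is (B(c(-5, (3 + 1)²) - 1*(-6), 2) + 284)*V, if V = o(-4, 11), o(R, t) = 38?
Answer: 678680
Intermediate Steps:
c(D, N) = -4*D
B(b, Y) = b³ (B(b, Y) = b²*b = b³)
V = 38
(B(c(-5, (3 + 1)²) - 1*(-6), 2) + 284)*V = ((-4*(-5) - 1*(-6))³ + 284)*38 = ((20 + 6)³ + 284)*38 = (26³ + 284)*38 = (17576 + 284)*38 = 17860*38 = 678680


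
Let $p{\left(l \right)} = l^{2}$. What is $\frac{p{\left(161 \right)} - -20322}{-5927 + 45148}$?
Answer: $\frac{46243}{39221} \approx 1.179$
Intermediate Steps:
$\frac{p{\left(161 \right)} - -20322}{-5927 + 45148} = \frac{161^{2} - -20322}{-5927 + 45148} = \frac{25921 + \left(-4584 + 24906\right)}{39221} = \left(25921 + 20322\right) \frac{1}{39221} = 46243 \cdot \frac{1}{39221} = \frac{46243}{39221}$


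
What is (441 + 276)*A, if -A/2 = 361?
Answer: -517674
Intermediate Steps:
A = -722 (A = -2*361 = -722)
(441 + 276)*A = (441 + 276)*(-722) = 717*(-722) = -517674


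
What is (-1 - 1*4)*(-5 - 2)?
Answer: 35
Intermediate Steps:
(-1 - 1*4)*(-5 - 2) = (-1 - 4)*(-7) = -5*(-7) = 35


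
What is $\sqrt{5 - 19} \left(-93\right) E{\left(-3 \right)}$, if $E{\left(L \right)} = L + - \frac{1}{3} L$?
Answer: $186 i \sqrt{14} \approx 695.95 i$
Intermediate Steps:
$E{\left(L \right)} = \frac{2 L}{3}$ ($E{\left(L \right)} = L + \left(-1\right) \frac{1}{3} L = L - \frac{L}{3} = \frac{2 L}{3}$)
$\sqrt{5 - 19} \left(-93\right) E{\left(-3 \right)} = \sqrt{5 - 19} \left(-93\right) \frac{2}{3} \left(-3\right) = \sqrt{-14} \left(-93\right) \left(-2\right) = i \sqrt{14} \left(-93\right) \left(-2\right) = - 93 i \sqrt{14} \left(-2\right) = 186 i \sqrt{14}$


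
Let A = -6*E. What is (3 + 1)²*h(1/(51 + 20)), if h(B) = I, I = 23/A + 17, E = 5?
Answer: 3896/15 ≈ 259.73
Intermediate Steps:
A = -30 (A = -6*5 = -30)
I = 487/30 (I = 23/(-30) + 17 = 23*(-1/30) + 17 = -23/30 + 17 = 487/30 ≈ 16.233)
h(B) = 487/30
(3 + 1)²*h(1/(51 + 20)) = (3 + 1)²*(487/30) = 4²*(487/30) = 16*(487/30) = 3896/15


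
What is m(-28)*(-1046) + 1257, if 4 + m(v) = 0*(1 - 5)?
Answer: 5441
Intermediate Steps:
m(v) = -4 (m(v) = -4 + 0*(1 - 5) = -4 + 0*(-4) = -4 + 0 = -4)
m(-28)*(-1046) + 1257 = -4*(-1046) + 1257 = 4184 + 1257 = 5441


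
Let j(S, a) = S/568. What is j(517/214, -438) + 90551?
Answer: 11006655669/121552 ≈ 90551.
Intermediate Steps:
j(S, a) = S/568 (j(S, a) = S*(1/568) = S/568)
j(517/214, -438) + 90551 = (517/214)/568 + 90551 = (517*(1/214))/568 + 90551 = (1/568)*(517/214) + 90551 = 517/121552 + 90551 = 11006655669/121552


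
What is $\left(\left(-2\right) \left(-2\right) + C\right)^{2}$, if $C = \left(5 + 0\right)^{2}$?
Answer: $841$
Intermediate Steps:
$C = 25$ ($C = 5^{2} = 25$)
$\left(\left(-2\right) \left(-2\right) + C\right)^{2} = \left(\left(-2\right) \left(-2\right) + 25\right)^{2} = \left(4 + 25\right)^{2} = 29^{2} = 841$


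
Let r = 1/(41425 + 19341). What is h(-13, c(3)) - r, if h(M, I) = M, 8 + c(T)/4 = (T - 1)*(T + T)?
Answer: -789959/60766 ≈ -13.000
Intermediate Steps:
c(T) = -32 + 8*T*(-1 + T) (c(T) = -32 + 4*((T - 1)*(T + T)) = -32 + 4*((-1 + T)*(2*T)) = -32 + 4*(2*T*(-1 + T)) = -32 + 8*T*(-1 + T))
r = 1/60766 ≈ 1.6457e-5
h(-13, c(3)) - r = -13 - 1*1/60766 = -13 - 1/60766 = -789959/60766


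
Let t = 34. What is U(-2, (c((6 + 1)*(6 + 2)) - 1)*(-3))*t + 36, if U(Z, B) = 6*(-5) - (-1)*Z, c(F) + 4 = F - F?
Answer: -1052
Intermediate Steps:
c(F) = -4 (c(F) = -4 + (F - F) = -4 + 0 = -4)
U(Z, B) = -30 + Z
U(-2, (c((6 + 1)*(6 + 2)) - 1)*(-3))*t + 36 = (-30 - 2)*34 + 36 = -32*34 + 36 = -1088 + 36 = -1052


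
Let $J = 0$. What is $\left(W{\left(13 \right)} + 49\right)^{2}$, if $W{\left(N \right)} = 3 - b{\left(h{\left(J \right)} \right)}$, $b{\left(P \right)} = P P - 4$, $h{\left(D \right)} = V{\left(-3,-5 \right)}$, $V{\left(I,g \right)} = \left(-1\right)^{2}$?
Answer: $3025$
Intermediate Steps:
$V{\left(I,g \right)} = 1$
$h{\left(D \right)} = 1$
$b{\left(P \right)} = -4 + P^{2}$ ($b{\left(P \right)} = P^{2} - 4 = -4 + P^{2}$)
$W{\left(N \right)} = 6$ ($W{\left(N \right)} = 3 - \left(-4 + 1^{2}\right) = 3 - \left(-4 + 1\right) = 3 - -3 = 3 + 3 = 6$)
$\left(W{\left(13 \right)} + 49\right)^{2} = \left(6 + 49\right)^{2} = 55^{2} = 3025$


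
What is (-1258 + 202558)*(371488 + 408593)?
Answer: 157030305300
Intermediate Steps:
(-1258 + 202558)*(371488 + 408593) = 201300*780081 = 157030305300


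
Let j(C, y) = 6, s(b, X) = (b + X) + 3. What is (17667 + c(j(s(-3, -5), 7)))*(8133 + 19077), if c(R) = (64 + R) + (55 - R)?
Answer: 483957060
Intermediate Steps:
s(b, X) = 3 + X + b (s(b, X) = (X + b) + 3 = 3 + X + b)
c(R) = 119
(17667 + c(j(s(-3, -5), 7)))*(8133 + 19077) = (17667 + 119)*(8133 + 19077) = 17786*27210 = 483957060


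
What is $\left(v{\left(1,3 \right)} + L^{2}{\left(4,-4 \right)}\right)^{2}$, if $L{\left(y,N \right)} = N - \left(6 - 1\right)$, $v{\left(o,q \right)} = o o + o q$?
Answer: $7225$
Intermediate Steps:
$v{\left(o,q \right)} = o^{2} + o q$
$L{\left(y,N \right)} = -5 + N$ ($L{\left(y,N \right)} = N - 5 = -5 + N$)
$\left(v{\left(1,3 \right)} + L^{2}{\left(4,-4 \right)}\right)^{2} = \left(1 \left(1 + 3\right) + \left(-5 - 4\right)^{2}\right)^{2} = \left(1 \cdot 4 + \left(-9\right)^{2}\right)^{2} = \left(4 + 81\right)^{2} = 85^{2} = 7225$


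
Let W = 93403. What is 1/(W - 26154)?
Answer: 1/67249 ≈ 1.4870e-5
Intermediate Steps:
1/(W - 26154) = 1/(93403 - 26154) = 1/67249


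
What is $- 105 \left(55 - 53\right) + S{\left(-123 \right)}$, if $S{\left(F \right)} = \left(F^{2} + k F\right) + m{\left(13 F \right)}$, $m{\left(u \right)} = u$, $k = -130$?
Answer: $29310$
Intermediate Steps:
$S{\left(F \right)} = F^{2} - 117 F$ ($S{\left(F \right)} = \left(F^{2} - 130 F\right) + 13 F = F^{2} - 117 F$)
$- 105 \left(55 - 53\right) + S{\left(-123 \right)} = - 105 \left(55 - 53\right) - 123 \left(-117 - 123\right) = \left(-105\right) 2 - -29520 = -210 + 29520 = 29310$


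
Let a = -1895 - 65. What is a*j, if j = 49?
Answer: -96040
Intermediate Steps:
a = -1960
a*j = -1960*49 = -96040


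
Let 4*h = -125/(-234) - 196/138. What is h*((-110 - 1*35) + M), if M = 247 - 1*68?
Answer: -81073/10764 ≈ -7.5319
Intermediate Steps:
h = -4769/21528 (h = (-125/(-234) - 196/138)/4 = (-125*(-1/234) - 196*1/138)/4 = (125/234 - 98/69)/4 = (¼)*(-4769/5382) = -4769/21528 ≈ -0.22153)
M = 179 (M = 247 - 68 = 179)
h*((-110 - 1*35) + M) = -4769*((-110 - 1*35) + 179)/21528 = -4769*((-110 - 35) + 179)/21528 = -4769*(-145 + 179)/21528 = -4769/21528*34 = -81073/10764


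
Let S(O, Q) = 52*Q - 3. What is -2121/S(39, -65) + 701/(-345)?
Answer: -1639738/1167135 ≈ -1.4049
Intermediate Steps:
S(O, Q) = -3 + 52*Q
-2121/S(39, -65) + 701/(-345) = -2121/(-3 + 52*(-65)) + 701/(-345) = -2121/(-3 - 3380) + 701*(-1/345) = -2121/(-3383) - 701/345 = -2121*(-1/3383) - 701/345 = 2121/3383 - 701/345 = -1639738/1167135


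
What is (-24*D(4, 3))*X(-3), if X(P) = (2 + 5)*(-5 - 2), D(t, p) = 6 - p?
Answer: 3528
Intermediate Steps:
X(P) = -49 (X(P) = 7*(-7) = -49)
(-24*D(4, 3))*X(-3) = -24*(6 - 1*3)*(-49) = -24*(6 - 3)*(-49) = -24*3*(-49) = -72*(-49) = 3528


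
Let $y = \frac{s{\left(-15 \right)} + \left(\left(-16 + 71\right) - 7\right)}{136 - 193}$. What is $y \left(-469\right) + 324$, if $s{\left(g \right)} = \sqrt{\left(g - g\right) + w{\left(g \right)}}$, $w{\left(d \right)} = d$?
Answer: $\frac{13660}{19} + \frac{469 i \sqrt{15}}{57} \approx 718.95 + 31.867 i$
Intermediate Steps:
$s{\left(g \right)} = \sqrt{g}$ ($s{\left(g \right)} = \sqrt{\left(g - g\right) + g} = \sqrt{0 + g} = \sqrt{g}$)
$y = - \frac{16}{19} - \frac{i \sqrt{15}}{57}$ ($y = \frac{\sqrt{-15} + \left(\left(-16 + 71\right) - 7\right)}{136 - 193} = \frac{i \sqrt{15} + \left(55 - 7\right)}{-57} = \left(i \sqrt{15} + 48\right) \left(- \frac{1}{57}\right) = \left(48 + i \sqrt{15}\right) \left(- \frac{1}{57}\right) = - \frac{16}{19} - \frac{i \sqrt{15}}{57} \approx -0.8421 - 0.067947 i$)
$y \left(-469\right) + 324 = \left(- \frac{16}{19} - \frac{i \sqrt{15}}{57}\right) \left(-469\right) + 324 = \left(\frac{7504}{19} + \frac{469 i \sqrt{15}}{57}\right) + 324 = \frac{13660}{19} + \frac{469 i \sqrt{15}}{57}$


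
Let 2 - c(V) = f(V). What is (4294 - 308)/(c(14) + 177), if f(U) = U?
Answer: 3986/165 ≈ 24.158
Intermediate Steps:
c(V) = 2 - V
(4294 - 308)/(c(14) + 177) = (4294 - 308)/((2 - 1*14) + 177) = 3986/((2 - 14) + 177) = 3986/(-12 + 177) = 3986/165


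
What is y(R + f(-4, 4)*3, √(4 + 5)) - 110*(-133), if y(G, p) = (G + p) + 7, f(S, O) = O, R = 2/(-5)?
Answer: 73258/5 ≈ 14652.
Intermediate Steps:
R = -⅖ (R = 2*(-⅕) = -⅖ ≈ -0.40000)
y(G, p) = 7 + G + p
y(R + f(-4, 4)*3, √(4 + 5)) - 110*(-133) = (7 + (-⅖ + 4*3) + √(4 + 5)) - 110*(-133) = (7 + (-⅖ + 12) + √9) + 14630 = (7 + 58/5 + 3) + 14630 = 108/5 + 14630 = 73258/5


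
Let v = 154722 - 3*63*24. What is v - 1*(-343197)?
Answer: 493383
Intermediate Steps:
v = 150186 (v = 154722 - 189*24 = 154722 - 4536 = 150186)
v - 1*(-343197) = 150186 - 1*(-343197) = 150186 + 343197 = 493383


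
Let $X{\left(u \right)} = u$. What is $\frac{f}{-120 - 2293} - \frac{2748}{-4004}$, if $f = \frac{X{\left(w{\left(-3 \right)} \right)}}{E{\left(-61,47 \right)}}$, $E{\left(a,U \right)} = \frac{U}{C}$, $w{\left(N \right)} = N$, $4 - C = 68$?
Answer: $\frac{77721165}{113524411} \approx 0.68462$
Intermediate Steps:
$C = -64$ ($C = 4 - 68 = -64$)
$E{\left(a,U \right)} = - \frac{U}{64}$ ($E{\left(a,U \right)} = \frac{U}{-64} = U \left(- \frac{1}{64}\right) = - \frac{U}{64}$)
$f = \frac{192}{47}$ ($f = - \frac{3}{\left(- \frac{1}{64}\right) 47} = - \frac{3}{- \frac{47}{64}} = \left(-3\right) \left(- \frac{64}{47}\right) = \frac{192}{47} \approx 4.0851$)
$\frac{f}{-120 - 2293} - \frac{2748}{-4004} = \frac{192}{47 \left(-120 - 2293\right)} - \frac{2748}{-4004} = \frac{192}{47 \left(-2413\right)} - - \frac{687}{1001} = \frac{192}{47} \left(- \frac{1}{2413}\right) + \frac{687}{1001} = - \frac{192}{113411} + \frac{687}{1001} = \frac{77721165}{113524411}$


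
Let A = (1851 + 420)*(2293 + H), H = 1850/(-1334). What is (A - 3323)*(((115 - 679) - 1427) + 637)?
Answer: -4697054007490/667 ≈ -7.0421e+9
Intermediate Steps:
H = -925/667 (H = 1850*(-1/1334) = -925/667 ≈ -1.3868)
A = 3471237126/667 (A = (1851 + 420)*(2293 - 925/667) = 2271*(1528506/667) = 3471237126/667 ≈ 5.2043e+6)
(A - 3323)*(((115 - 679) - 1427) + 637) = (3471237126/667 - 3323)*(((115 - 679) - 1427) + 637) = 3469020685*((-564 - 1427) + 637)/667 = 3469020685*(-1991 + 637)/667 = (3469020685/667)*(-1354) = -4697054007490/667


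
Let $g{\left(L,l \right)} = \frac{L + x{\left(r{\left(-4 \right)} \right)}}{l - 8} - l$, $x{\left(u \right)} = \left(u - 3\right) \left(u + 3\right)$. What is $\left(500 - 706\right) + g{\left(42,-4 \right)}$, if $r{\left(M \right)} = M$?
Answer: $- \frac{2473}{12} \approx -206.08$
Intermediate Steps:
$x{\left(u \right)} = \left(-3 + u\right) \left(3 + u\right)$
$g{\left(L,l \right)} = - l + \frac{7 + L}{-8 + l}$ ($g{\left(L,l \right)} = \frac{L - \left(9 - \left(-4\right)^{2}\right)}{l - 8} - l = \frac{L + \left(-9 + 16\right)}{-8 + l} - l = \frac{L + 7}{-8 + l} - l = \frac{7 + L}{-8 + l} - l = - l + \frac{7 + L}{-8 + l}$)
$\left(500 - 706\right) + g{\left(42,-4 \right)} = \left(500 - 706\right) + \frac{7 + 42 - \left(-4\right)^{2} + 8 \left(-4\right)}{-8 - 4} = -206 + \frac{7 + 42 - 16 - 32}{-12} = -206 - \frac{7 + 42 - 16 - 32}{12} = -206 - \frac{1}{12} = - \frac{2473}{12}$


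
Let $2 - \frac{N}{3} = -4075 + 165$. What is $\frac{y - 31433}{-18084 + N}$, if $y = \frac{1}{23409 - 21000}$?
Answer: $\frac{18930524}{3823083} \approx 4.9516$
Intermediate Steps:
$N = 11736$ ($N = 6 - 3 \left(-4075 + 165\right) = 6 - -11730 = 6 + 11730 = 11736$)
$y = \frac{1}{2409} \approx 0.00041511$
$\frac{y - 31433}{-18084 + N} = \frac{\frac{1}{2409} - 31433}{-18084 + 11736} = - \frac{75722096}{2409 \left(-6348\right)} = \left(- \frac{75722096}{2409}\right) \left(- \frac{1}{6348}\right) = \frac{18930524}{3823083}$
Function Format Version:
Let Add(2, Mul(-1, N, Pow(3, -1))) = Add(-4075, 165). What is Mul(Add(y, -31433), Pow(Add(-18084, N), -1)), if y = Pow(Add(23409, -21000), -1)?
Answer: Rational(18930524, 3823083) ≈ 4.9516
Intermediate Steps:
N = 11736 (N = Add(6, Mul(-3, Add(-4075, 165))) = Add(6, Mul(-3, -3910)) = Add(6, 11730) = 11736)
y = Rational(1, 2409) (y = Pow(2409, -1) = Rational(1, 2409) ≈ 0.00041511)
Mul(Add(y, -31433), Pow(Add(-18084, N), -1)) = Mul(Add(Rational(1, 2409), -31433), Pow(Add(-18084, 11736), -1)) = Mul(Rational(-75722096, 2409), Pow(-6348, -1)) = Mul(Rational(-75722096, 2409), Rational(-1, 6348)) = Rational(18930524, 3823083)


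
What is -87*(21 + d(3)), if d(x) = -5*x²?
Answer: 2088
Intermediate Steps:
-87*(21 + d(3)) = -87*(21 - 5*3²) = -87*(21 - 5*9) = -87*(21 - 45) = -87*(-24) = 2088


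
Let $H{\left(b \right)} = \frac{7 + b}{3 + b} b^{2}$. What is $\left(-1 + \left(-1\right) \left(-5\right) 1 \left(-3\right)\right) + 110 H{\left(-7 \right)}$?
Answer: $-16$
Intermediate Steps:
$H{\left(b \right)} = \frac{b^{2} \left(7 + b\right)}{3 + b}$ ($H{\left(b \right)} = \frac{7 + b}{3 + b} b^{2} = \frac{b^{2} \left(7 + b\right)}{3 + b}$)
$\left(-1 + \left(-1\right) \left(-5\right) 1 \left(-3\right)\right) + 110 H{\left(-7 \right)} = \left(-1 + \left(-1\right) \left(-5\right) 1 \left(-3\right)\right) + 110 \frac{\left(-7\right)^{2} \left(7 - 7\right)}{3 - 7} = \left(-1 + 5 \cdot 1 \left(-3\right)\right) + 110 \cdot 49 \frac{1}{-4} \cdot 0 = \left(-1 + 5 \left(-3\right)\right) + 110 \cdot 49 \left(- \frac{1}{4}\right) 0 = \left(-1 - 15\right) + 110 \cdot 0 = -16 + 0 = -16$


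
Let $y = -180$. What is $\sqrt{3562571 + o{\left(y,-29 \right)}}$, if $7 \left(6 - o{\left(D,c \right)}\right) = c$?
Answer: $\frac{2 \sqrt{43641619}}{7} \approx 1887.5$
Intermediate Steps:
$o{\left(D,c \right)} = 6 - \frac{c}{7}$
$\sqrt{3562571 + o{\left(y,-29 \right)}} = \sqrt{3562571 + \left(6 - - \frac{29}{7}\right)} = \sqrt{3562571 + \left(6 + \frac{29}{7}\right)} = \sqrt{3562571 + \frac{71}{7}} = \sqrt{\frac{24938068}{7}} = \frac{2 \sqrt{43641619}}{7}$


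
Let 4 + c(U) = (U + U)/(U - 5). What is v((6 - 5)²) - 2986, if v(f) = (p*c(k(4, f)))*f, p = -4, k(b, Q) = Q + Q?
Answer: -8894/3 ≈ -2964.7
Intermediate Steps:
k(b, Q) = 2*Q
c(U) = -4 + 2*U/(-5 + U) (c(U) = -4 + (U + U)/(U - 5) = -4 + (2*U)/(-5 + U) = -4 + 2*U/(-5 + U))
v(f) = -8*f*(10 - 2*f)/(-5 + 2*f) (v(f) = (-8*(10 - 2*f)/(-5 + 2*f))*f = -8*f*(10 - 2*f)/(-5 + 2*f))
v((6 - 5)²) - 2986 = 16*(6 - 5)²*(-5 + (6 - 5)²)/(-5 + 2*(6 - 5)²) - 2986 = 16*1²*(-5 + 1²)/(-5 + 2*1²) - 2986 = 16*1*(-5 + 1)/(-5 + 2*1) - 2986 = 16*1*(-4)/(-5 + 2) - 2986 = 16*1*(-4)/(-3) - 2986 = 16*1*(-⅓)*(-4) - 2986 = 64/3 - 2986 = -8894/3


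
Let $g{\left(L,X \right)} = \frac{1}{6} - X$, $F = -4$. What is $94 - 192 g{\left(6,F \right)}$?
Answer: $-706$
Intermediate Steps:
$g{\left(L,X \right)} = \frac{1}{6} - X$
$94 - 192 g{\left(6,F \right)} = 94 - 192 \left(\frac{1}{6} - -4\right) = 94 - 192 \left(\frac{1}{6} + 4\right) = 94 - 800 = -706$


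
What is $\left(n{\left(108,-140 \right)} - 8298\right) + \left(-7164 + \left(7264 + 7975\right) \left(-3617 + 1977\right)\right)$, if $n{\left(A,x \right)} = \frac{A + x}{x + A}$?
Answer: $-25007421$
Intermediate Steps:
$n{\left(A,x \right)} = 1$ ($n{\left(A,x \right)} = \frac{A + x}{A + x} = 1$)
$\left(n{\left(108,-140 \right)} - 8298\right) + \left(-7164 + \left(7264 + 7975\right) \left(-3617 + 1977\right)\right) = \left(1 - 8298\right) + \left(-7164 + \left(7264 + 7975\right) \left(-3617 + 1977\right)\right) = -8297 + \left(-7164 + 15239 \left(-1640\right)\right) = -8297 - 24999124 = -25007421$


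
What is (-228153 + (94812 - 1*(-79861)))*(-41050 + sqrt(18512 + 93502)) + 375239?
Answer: 2195729239 - 1123080*sqrt(254) ≈ 2.1778e+9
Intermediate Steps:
(-228153 + (94812 - 1*(-79861)))*(-41050 + sqrt(18512 + 93502)) + 375239 = (-228153 + (94812 + 79861))*(-41050 + sqrt(112014)) + 375239 = (-228153 + 174673)*(-41050 + 21*sqrt(254)) + 375239 = -53480*(-41050 + 21*sqrt(254)) + 375239 = (2195354000 - 1123080*sqrt(254)) + 375239 = 2195729239 - 1123080*sqrt(254)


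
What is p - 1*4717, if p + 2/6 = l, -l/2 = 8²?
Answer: -14536/3 ≈ -4845.3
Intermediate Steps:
l = -128 (l = -2*8² = -2*64 = -128)
p = -385/3 (p = -⅓ - 128 = -385/3 ≈ -128.33)
p - 1*4717 = -385/3 - 1*4717 = -385/3 - 4717 = -14536/3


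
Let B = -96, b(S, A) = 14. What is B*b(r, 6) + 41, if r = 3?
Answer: -1303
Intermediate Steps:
B*b(r, 6) + 41 = -96*14 + 41 = -1344 + 41 = -1303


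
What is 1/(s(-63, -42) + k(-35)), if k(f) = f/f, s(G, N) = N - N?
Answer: 1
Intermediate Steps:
s(G, N) = 0
k(f) = 1
1/(s(-63, -42) + k(-35)) = 1/(0 + 1) = 1/1 = 1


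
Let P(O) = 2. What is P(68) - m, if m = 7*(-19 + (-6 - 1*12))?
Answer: 261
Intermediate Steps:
m = -259 (m = 7*(-19 + (-6 - 12)) = 7*(-19 - 18) = 7*(-37) = -259)
P(68) - m = 2 - 1*(-259) = 2 + 259 = 261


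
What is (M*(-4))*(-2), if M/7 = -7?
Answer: -392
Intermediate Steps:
M = -49 (M = 7*(-7) = -49)
(M*(-4))*(-2) = -49*(-4)*(-2) = 196*(-2) = -392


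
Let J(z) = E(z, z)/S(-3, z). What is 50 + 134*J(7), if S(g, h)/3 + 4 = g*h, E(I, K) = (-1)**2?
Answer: 3616/75 ≈ 48.213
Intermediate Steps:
E(I, K) = 1
S(g, h) = -12 + 3*g*h (S(g, h) = -12 + 3*(g*h) = -12 + 3*g*h)
J(z) = 1/(-12 - 9*z) (J(z) = 1/(-12 + 3*(-3)*z) = 1/(-12 - 9*z))
50 + 134*J(7) = 50 + 134*(-1/(12 + 9*7)) = 50 + 134*(-1/(12 + 63)) = 50 + 134*(-1/75) = 50 - 134/75 = 3616/75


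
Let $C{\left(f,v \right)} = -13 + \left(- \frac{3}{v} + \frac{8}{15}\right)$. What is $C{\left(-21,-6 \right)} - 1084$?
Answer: $- \frac{32879}{30} \approx -1096.0$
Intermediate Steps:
$C{\left(f,v \right)} = - \frac{187}{15} - \frac{3}{v}$ ($C{\left(f,v \right)} = -13 + \left(- \frac{3}{v} + 8 \cdot \frac{1}{15}\right) = -13 + \left(- \frac{3}{v} + \frac{8}{15}\right) = -13 + \left(\frac{8}{15} - \frac{3}{v}\right) = - \frac{187}{15} - \frac{3}{v}$)
$C{\left(-21,-6 \right)} - 1084 = \left(- \frac{187}{15} - \frac{3}{-6}\right) - 1084 = \left(- \frac{187}{15} - - \frac{1}{2}\right) - 1084 = \left(- \frac{187}{15} + \frac{1}{2}\right) - 1084 = - \frac{359}{30} - 1084 = - \frac{32879}{30}$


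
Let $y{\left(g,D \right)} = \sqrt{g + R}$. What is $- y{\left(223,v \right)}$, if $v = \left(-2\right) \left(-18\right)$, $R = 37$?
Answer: $- 2 \sqrt{65} \approx -16.125$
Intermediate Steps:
$v = 36$
$y{\left(g,D \right)} = \sqrt{37 + g}$ ($y{\left(g,D \right)} = \sqrt{g + 37} = \sqrt{37 + g}$)
$- y{\left(223,v \right)} = - \sqrt{37 + 223} = - \sqrt{260} = - 2 \sqrt{65}$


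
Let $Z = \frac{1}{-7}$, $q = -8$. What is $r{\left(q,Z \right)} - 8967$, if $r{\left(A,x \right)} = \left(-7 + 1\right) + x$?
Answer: $- \frac{62812}{7} \approx -8973.1$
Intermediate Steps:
$Z = - \frac{1}{7} \approx -0.14286$
$r{\left(A,x \right)} = -6 + x$
$r{\left(q,Z \right)} - 8967 = \left(-6 - \frac{1}{7}\right) - 8967 = - \frac{43}{7} - 8967 = - \frac{62812}{7}$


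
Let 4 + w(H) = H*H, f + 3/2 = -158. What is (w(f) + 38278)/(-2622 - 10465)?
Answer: -254857/52348 ≈ -4.8685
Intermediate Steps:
f = -319/2 (f = -3/2 - 158 = -319/2 ≈ -159.50)
w(H) = -4 + H² (w(H) = -4 + H*H = -4 + H²)
(w(f) + 38278)/(-2622 - 10465) = ((-4 + (-319/2)²) + 38278)/(-2622 - 10465) = ((-4 + 101761/4) + 38278)/(-13087) = (101745/4 + 38278)*(-1/13087) = (254857/4)*(-1/13087) = -254857/52348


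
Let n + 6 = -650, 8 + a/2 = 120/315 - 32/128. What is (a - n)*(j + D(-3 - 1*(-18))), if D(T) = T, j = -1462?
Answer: -38911277/42 ≈ -9.2646e+5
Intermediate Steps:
a = -661/42 (a = -16 + 2*(120/315 - 32/128) = -16 + 2*(120*(1/315) - 32*1/128) = -16 + 2*(8/21 - 1/4) = -16 + 2*(11/84) = -16 + 11/42 = -661/42 ≈ -15.738)
n = -656 (n = -6 - 650 = -656)
(a - n)*(j + D(-3 - 1*(-18))) = (-661/42 - 1*(-656))*(-1462 + (-3 - 1*(-18))) = (-661/42 + 656)*(-1462 + (-3 + 18)) = 26891*(-1462 + 15)/42 = (26891/42)*(-1447) = -38911277/42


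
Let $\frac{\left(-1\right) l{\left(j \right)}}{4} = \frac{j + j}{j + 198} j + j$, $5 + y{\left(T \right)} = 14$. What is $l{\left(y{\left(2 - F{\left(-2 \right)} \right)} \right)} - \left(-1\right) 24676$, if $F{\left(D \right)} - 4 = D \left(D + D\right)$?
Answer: $\frac{566648}{23} \approx 24637.0$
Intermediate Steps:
$F{\left(D \right)} = 4 + 2 D^{2}$ ($F{\left(D \right)} = 4 + D \left(D + D\right) = 4 + D 2 D = 4 + 2 D^{2}$)
$y{\left(T \right)} = 9$ ($y{\left(T \right)} = -5 + 14 = 9$)
$l{\left(j \right)} = - 4 j - \frac{8 j^{2}}{198 + j}$ ($l{\left(j \right)} = - 4 \left(\frac{j + j}{j + 198} j + j\right) = - 4 \left(\frac{2 j}{198 + j} j + j\right) = - 4 \left(\frac{2 j^{2}}{198 + j} + j\right) = - 4 \left(j + \frac{2 j^{2}}{198 + j}\right) = - 4 j - \frac{8 j^{2}}{198 + j}$)
$l{\left(y{\left(2 - F{\left(-2 \right)} \right)} \right)} - \left(-1\right) 24676 = \left(-12\right) 9 \frac{1}{198 + 9} \left(66 + 9\right) - \left(-1\right) 24676 = \left(-12\right) 9 \cdot \frac{1}{207} \cdot 75 - -24676 = \left(-12\right) 9 \cdot \frac{1}{207} \cdot 75 + 24676 = - \frac{900}{23} + 24676 = \frac{566648}{23}$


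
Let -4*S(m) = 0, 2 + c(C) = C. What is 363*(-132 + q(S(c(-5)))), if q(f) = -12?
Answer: -52272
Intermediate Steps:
c(C) = -2 + C
S(m) = 0 (S(m) = -1/4*0 = 0)
363*(-132 + q(S(c(-5)))) = 363*(-132 - 12) = 363*(-144) = -52272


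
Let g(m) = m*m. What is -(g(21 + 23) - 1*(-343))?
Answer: -2279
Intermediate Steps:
g(m) = m²
-(g(21 + 23) - 1*(-343)) = -((21 + 23)² - 1*(-343)) = -(44² + 343) = -(1936 + 343) = -1*2279 = -2279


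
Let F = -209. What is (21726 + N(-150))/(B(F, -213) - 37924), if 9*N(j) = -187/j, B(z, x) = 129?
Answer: -29330287/51023250 ≈ -0.57484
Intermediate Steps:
N(j) = -187/(9*j) (N(j) = (-187/j)/9 = -187/(9*j))
(21726 + N(-150))/(B(F, -213) - 37924) = (21726 - 187/9/(-150))/(129 - 37924) = (21726 - 187/9*(-1/150))/(-37795) = (21726 + 187/1350)*(-1/37795) = (29330287/1350)*(-1/37795) = -29330287/51023250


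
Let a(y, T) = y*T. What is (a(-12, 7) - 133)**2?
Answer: 47089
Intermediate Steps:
a(y, T) = T*y
(a(-12, 7) - 133)**2 = (7*(-12) - 133)**2 = (-84 - 133)**2 = (-217)**2 = 47089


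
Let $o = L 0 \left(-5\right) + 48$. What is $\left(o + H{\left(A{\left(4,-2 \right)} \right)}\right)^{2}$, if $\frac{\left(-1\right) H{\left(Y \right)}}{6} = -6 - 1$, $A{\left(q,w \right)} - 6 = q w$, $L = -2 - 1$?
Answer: $8100$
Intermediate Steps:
$L = -3$
$A{\left(q,w \right)} = 6 + q w$
$o = 48$ ($o = \left(-3\right) 0 \left(-5\right) + 48 = 0 \left(-5\right) + 48 = 0 + 48 = 48$)
$H{\left(Y \right)} = 42$ ($H{\left(Y \right)} = - 6 \left(-6 - 1\right) = \left(-6\right) \left(-7\right) = 42$)
$\left(o + H{\left(A{\left(4,-2 \right)} \right)}\right)^{2} = \left(48 + 42\right)^{2} = 90^{2} = 8100$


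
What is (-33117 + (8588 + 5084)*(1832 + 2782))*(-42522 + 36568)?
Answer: -375396669414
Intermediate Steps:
(-33117 + (8588 + 5084)*(1832 + 2782))*(-42522 + 36568) = (-33117 + 13672*4614)*(-5954) = (-33117 + 63082608)*(-5954) = 63049491*(-5954) = -375396669414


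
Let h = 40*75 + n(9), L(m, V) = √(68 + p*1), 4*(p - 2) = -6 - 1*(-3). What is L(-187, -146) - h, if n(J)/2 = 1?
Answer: -3002 + √277/2 ≈ -2993.7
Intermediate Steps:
p = 5/4 (p = 2 + (-6 - 1*(-3))/4 = 2 + (-6 + 3)/4 = 2 + (¼)*(-3) = 2 - ¾ = 5/4 ≈ 1.2500)
n(J) = 2 (n(J) = 2*1 = 2)
L(m, V) = √277/2 (L(m, V) = √(68 + (5/4)*1) = √(68 + 5/4) = √(277/4) = √277/2)
h = 3002 (h = 40*75 + 2 = 3000 + 2 = 3002)
L(-187, -146) - h = √277/2 - 1*3002 = √277/2 - 3002 = -3002 + √277/2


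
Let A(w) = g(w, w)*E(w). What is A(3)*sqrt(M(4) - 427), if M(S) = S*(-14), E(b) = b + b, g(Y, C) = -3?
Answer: -18*I*sqrt(483) ≈ -395.59*I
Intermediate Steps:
E(b) = 2*b
M(S) = -14*S
A(w) = -6*w
A(3)*sqrt(M(4) - 427) = (-6*3)*sqrt(-14*4 - 427) = -18*sqrt(-56 - 427) = -18*I*sqrt(483)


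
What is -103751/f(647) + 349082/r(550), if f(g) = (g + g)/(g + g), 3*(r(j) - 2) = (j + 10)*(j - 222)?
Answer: -9528279470/91843 ≈ -1.0375e+5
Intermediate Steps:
r(j) = 2 + (-222 + j)*(10 + j)/3 (r(j) = 2 + ((j + 10)*(j - 222))/3 = 2 + ((10 + j)*(-222 + j))/3 = 2 + ((-222 + j)*(10 + j))/3 = 2 + (-222 + j)*(10 + j)/3)
f(g) = 1 (f(g) = (2*g)/((2*g)) = (2*g)*(1/(2*g)) = 1)
-103751/f(647) + 349082/r(550) = -103751/1 + 349082/(-738 - 212/3*550 + (⅓)*550²) = -103751*1 + 349082/(-738 - 116600/3 + (⅓)*302500) = -103751 + 349082/(-738 - 116600/3 + 302500/3) = -103751 + 349082/(183686/3) = -103751 + 349082*(3/183686) = -103751 + 523623/91843 = -9528279470/91843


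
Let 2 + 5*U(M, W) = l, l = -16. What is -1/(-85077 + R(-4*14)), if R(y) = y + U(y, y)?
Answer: 5/425683 ≈ 1.1746e-5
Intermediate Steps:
U(M, W) = -18/5 (U(M, W) = -⅖ + (⅕)*(-16) = -⅖ - 16/5 = -18/5)
R(y) = -18/5 + y (R(y) = y - 18/5 = -18/5 + y)
-1/(-85077 + R(-4*14)) = -1/(-85077 + (-18/5 - 4*14)) = -1/(-85077 + (-18/5 - 56)) = -1/(-85077 - 298/5) = -1/(-425683/5) = -1*(-5/425683) = 5/425683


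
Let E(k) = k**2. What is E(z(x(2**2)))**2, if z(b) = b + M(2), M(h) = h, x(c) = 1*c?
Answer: 1296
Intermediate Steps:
x(c) = c
z(b) = 2 + b (z(b) = b + 2 = 2 + b)
E(z(x(2**2)))**2 = ((2 + 2**2)**2)**2 = ((2 + 4)**2)**2 = (6**2)**2 = 36**2 = 1296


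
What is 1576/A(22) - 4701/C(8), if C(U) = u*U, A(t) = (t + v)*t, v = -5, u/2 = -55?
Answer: 142957/14960 ≈ 9.5560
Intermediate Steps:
u = -110 (u = 2*(-55) = -110)
A(t) = t*(-5 + t) (A(t) = (t - 5)*t = (-5 + t)*t = t*(-5 + t))
C(U) = -110*U
1576/A(22) - 4701/C(8) = 1576/((22*(-5 + 22))) - 4701/((-110*8)) = 1576/((22*17)) - 4701/(-880) = 1576/374 - 4701*(-1/880) = 1576*(1/374) + 4701/880 = 788/187 + 4701/880 = 142957/14960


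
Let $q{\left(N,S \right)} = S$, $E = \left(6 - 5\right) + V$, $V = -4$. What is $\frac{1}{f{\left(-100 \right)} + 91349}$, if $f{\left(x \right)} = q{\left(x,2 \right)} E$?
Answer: $\frac{1}{91343} \approx 1.0948 \cdot 10^{-5}$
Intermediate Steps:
$E = -3$ ($E = \left(6 - 5\right) - 4 = 1 - 4 = -3$)
$f{\left(x \right)} = -6$ ($f{\left(x \right)} = 2 \left(-3\right) = -6$)
$\frac{1}{f{\left(-100 \right)} + 91349} = \frac{1}{-6 + 91349} = \frac{1}{91343}$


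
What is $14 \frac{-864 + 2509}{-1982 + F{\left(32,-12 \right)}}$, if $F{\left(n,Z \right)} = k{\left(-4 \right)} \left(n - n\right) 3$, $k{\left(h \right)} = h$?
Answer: $- \frac{11515}{991} \approx -11.62$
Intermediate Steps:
$F{\left(n,Z \right)} = 0$ ($F{\left(n,Z \right)} = - 4 \left(n - n\right) 3 = \left(-4\right) 0 \cdot 3 = 0 \cdot 3 = 0$)
$14 \frac{-864 + 2509}{-1982 + F{\left(32,-12 \right)}} = 14 \frac{-864 + 2509}{-1982 + 0} = 14 \frac{1645}{-1982} = 14 \cdot 1645 \left(- \frac{1}{1982}\right) = 14 \left(- \frac{1645}{1982}\right) = - \frac{11515}{991}$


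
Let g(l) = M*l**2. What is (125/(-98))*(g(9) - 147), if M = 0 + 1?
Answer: 4125/49 ≈ 84.184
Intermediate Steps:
M = 1
g(l) = l**2 (g(l) = 1*l**2 = l**2)
(125/(-98))*(g(9) - 147) = (125/(-98))*(9**2 - 147) = (125*(-1/98))*(81 - 147) = -125/98*(-66) = 4125/49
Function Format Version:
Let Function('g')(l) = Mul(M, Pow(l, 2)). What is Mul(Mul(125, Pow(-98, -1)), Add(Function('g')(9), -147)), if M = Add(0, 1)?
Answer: Rational(4125, 49) ≈ 84.184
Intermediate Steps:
M = 1
Function('g')(l) = Pow(l, 2) (Function('g')(l) = Mul(1, Pow(l, 2)) = Pow(l, 2))
Mul(Mul(125, Pow(-98, -1)), Add(Function('g')(9), -147)) = Mul(Mul(125, Pow(-98, -1)), Add(Pow(9, 2), -147)) = Mul(Mul(125, Rational(-1, 98)), Add(81, -147)) = Mul(Rational(-125, 98), -66) = Rational(4125, 49)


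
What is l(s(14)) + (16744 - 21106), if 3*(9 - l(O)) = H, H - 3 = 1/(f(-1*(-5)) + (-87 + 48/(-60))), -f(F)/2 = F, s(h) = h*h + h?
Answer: -6387313/1467 ≈ -4354.0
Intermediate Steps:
s(h) = h + h² (s(h) = h² + h = h + h²)
f(F) = -2*F
H = 1462/489 (H = 3 + 1/(-(-2)*(-5) + (-87 + 48/(-60))) = 3 + 1/(-2*5 + (-87 + 48*(-1/60))) = 3 + 1/(-10 + (-87 - ⅘)) = 3 + 1/(-10 - 439/5) = 3 + 1/(-489/5) = 3 - 5/489 = 1462/489 ≈ 2.9898)
l(O) = 11741/1467 (l(O) = 9 - ⅓*1462/489 = 9 - 1462/1467 = 11741/1467)
l(s(14)) + (16744 - 21106) = 11741/1467 + (16744 - 21106) = 11741/1467 - 4362 = -6387313/1467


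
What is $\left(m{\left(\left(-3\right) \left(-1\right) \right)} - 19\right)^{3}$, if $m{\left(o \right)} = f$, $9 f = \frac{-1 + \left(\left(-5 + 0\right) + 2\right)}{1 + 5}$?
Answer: $- \frac{136590875}{19683} \approx -6939.5$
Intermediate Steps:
$f = - \frac{2}{27}$ ($f = \frac{\left(-1 + \left(\left(-5 + 0\right) + 2\right)\right) \frac{1}{1 + 5}}{9} = \frac{\left(-1 + \left(-5 + 2\right)\right) \frac{1}{6}}{9} = \frac{\left(-1 - 3\right) \frac{1}{6}}{9} = \frac{\left(-4\right) \frac{1}{6}}{9} = \frac{1}{9} \left(- \frac{2}{3}\right) = - \frac{2}{27} \approx -0.074074$)
$m{\left(o \right)} = - \frac{2}{27}$
$\left(m{\left(\left(-3\right) \left(-1\right) \right)} - 19\right)^{3} = \left(- \frac{2}{27} - 19\right)^{3} = \left(- \frac{515}{27}\right)^{3} = - \frac{136590875}{19683}$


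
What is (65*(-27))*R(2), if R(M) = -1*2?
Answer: 3510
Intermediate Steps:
R(M) = -2
(65*(-27))*R(2) = (65*(-27))*(-2) = -1755*(-2) = 3510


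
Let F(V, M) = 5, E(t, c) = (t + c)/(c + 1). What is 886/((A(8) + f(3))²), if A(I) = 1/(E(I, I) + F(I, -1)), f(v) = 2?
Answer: 3296806/17161 ≈ 192.11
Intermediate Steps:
E(t, c) = (c + t)/(1 + c)
A(I) = 1/(5 + 2*I/(1 + I)) (A(I) = 1/((I + I)/(1 + I) + 5) = 1/((2*I)/(1 + I) + 5) = 1/(2*I/(1 + I) + 5) = 1/(5 + 2*I/(1 + I)))
886/((A(8) + f(3))²) = 886/(((1 + 8)/(5 + 7*8) + 2)²) = 886/((9/(5 + 56) + 2)²) = 886/((9/61 + 2)²) = 886/((131/61)²) = 886/(17161/3721) = 886*(3721/17161) = 3296806/17161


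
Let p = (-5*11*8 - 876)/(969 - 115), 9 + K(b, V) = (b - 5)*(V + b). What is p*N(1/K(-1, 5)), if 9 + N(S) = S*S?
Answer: 921200/66429 ≈ 13.867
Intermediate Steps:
K(b, V) = -9 + (-5 + b)*(V + b) (K(b, V) = -9 + (b - 5)*(V + b) = -9 + (-5 + b)*(V + b))
N(S) = -9 + S**2 (N(S) = -9 + S*S = -9 + S**2)
p = -94/61 (p = (-55*8 - 876)/854 = (-440 - 876)*(1/854) = -1316*1/854 = -94/61 ≈ -1.5410)
p*N(1/K(-1, 5)) = -94*(-9 + (1/(-9 + (-1)**2 - 5*5 - 5*(-1) + 5*(-1)))**2)/61 = -94*(-9 + (1/(-9 + 1 - 25 + 5 - 5))**2)/61 = -94*(-9 + (1/(-33))**2)/61 = -94*(-9 + (-1/33)**2)/61 = -94*(-9 + 1/1089)/61 = -94/61*(-9800/1089) = 921200/66429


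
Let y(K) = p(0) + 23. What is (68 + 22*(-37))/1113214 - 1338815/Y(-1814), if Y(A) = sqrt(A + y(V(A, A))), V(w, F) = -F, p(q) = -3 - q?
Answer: -373/556607 + 1338815*I*sqrt(1794)/1794 ≈ -0.00067013 + 31609.0*I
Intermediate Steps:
y(K) = 20 (y(K) = (-3 - 1*0) + 23 = (-3 + 0) + 23 = -3 + 23 = 20)
Y(A) = sqrt(20 + A) (Y(A) = sqrt(A + 20) = sqrt(20 + A))
(68 + 22*(-37))/1113214 - 1338815/Y(-1814) = (68 + 22*(-37))/1113214 - 1338815/sqrt(20 - 1814) = (68 - 814)*(1/1113214) - 1338815*(-I*sqrt(1794)/1794) = -746*1/1113214 - 1338815*(-I*sqrt(1794)/1794) = -373/556607 - (-1338815)*I*sqrt(1794)/1794 = -373/556607 + 1338815*I*sqrt(1794)/1794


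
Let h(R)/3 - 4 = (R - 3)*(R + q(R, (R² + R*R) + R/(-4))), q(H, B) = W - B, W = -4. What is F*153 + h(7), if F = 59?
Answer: 7920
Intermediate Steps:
q(H, B) = -4 - B
h(R) = 12 + 3*(-3 + R)*(-4 - 2*R² + 5*R/4) (h(R) = 12 + 3*((R - 3)*(R + (-4 - ((R² + R*R) + R/(-4))))) = 12 + 3*((-3 + R)*(R + (-4 - ((R² + R²) + R*(-¼))))) = 12 + 3*((-3 + R)*(R + (-4 - (2*R² - R/4)))) = 12 + 3*((-3 + R)*(R + (-4 + (-2*R² + R/4)))) = 12 + 3*((-3 + R)*(R + (-4 - 2*R² + R/4))) = 12 + 3*((-3 + R)*(-4 - 2*R² + 5*R/4)) = 12 + 3*(-3 + R)*(-4 - 2*R² + 5*R/4))
F*153 + h(7) = 59*153 + (48 - 6*7³ - 93/4*7 + (87/4)*7²) = 9027 + (48 - 6*343 - 651/4 + (87/4)*49) = 9027 + (48 - 2058 - 651/4 + 4263/4) = 9027 - 1107 = 7920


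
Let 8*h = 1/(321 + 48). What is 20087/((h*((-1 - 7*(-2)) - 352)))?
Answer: -19765608/113 ≈ -1.7492e+5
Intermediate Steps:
h = 1/2952 (h = 1/(8*(321 + 48)) = (1/8)/369 = (1/8)*(1/369) = 1/2952 ≈ 0.00033875)
20087/((h*((-1 - 7*(-2)) - 352))) = 20087/((((-1 - 7*(-2)) - 352)/2952)) = 20087/((((-1 + 14) - 352)/2952)) = 20087/(((13 - 352)/2952)) = 20087/(((1/2952)*(-339))) = 20087/(-113/984) = 20087*(-984/113) = -19765608/113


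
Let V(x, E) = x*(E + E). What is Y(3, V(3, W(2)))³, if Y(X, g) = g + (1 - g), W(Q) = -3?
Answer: 1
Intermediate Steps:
V(x, E) = 2*E*x (V(x, E) = x*(2*E) = 2*E*x)
Y(X, g) = 1
Y(3, V(3, W(2)))³ = 1³ = 1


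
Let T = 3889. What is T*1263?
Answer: 4911807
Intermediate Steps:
T*1263 = 3889*1263 = 4911807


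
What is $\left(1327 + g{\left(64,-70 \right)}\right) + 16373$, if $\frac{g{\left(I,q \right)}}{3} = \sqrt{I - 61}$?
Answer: $17700 + 3 \sqrt{3} \approx 17705.0$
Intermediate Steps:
$g{\left(I,q \right)} = 3 \sqrt{-61 + I}$ ($g{\left(I,q \right)} = 3 \sqrt{I - 61} = 3 \sqrt{-61 + I}$)
$\left(1327 + g{\left(64,-70 \right)}\right) + 16373 = \left(1327 + 3 \sqrt{-61 + 64}\right) + 16373 = \left(1327 + 3 \sqrt{3}\right) + 16373 = 17700 + 3 \sqrt{3}$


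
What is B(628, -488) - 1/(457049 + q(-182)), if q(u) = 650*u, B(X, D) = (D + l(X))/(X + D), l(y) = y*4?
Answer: 171406959/11856215 ≈ 14.457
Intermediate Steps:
l(y) = 4*y
B(X, D) = (D + 4*X)/(D + X) (B(X, D) = (D + 4*X)/(X + D) = (D + 4*X)/(D + X))
B(628, -488) - 1/(457049 + q(-182)) = (-488 + 4*628)/(-488 + 628) - 1/(457049 + 650*(-182)) = (-488 + 2512)/140 - 1/(457049 - 118300) = (1/140)*2024 - 1/338749 = 506/35 - 1*1/338749 = 506/35 - 1/338749 = 171406959/11856215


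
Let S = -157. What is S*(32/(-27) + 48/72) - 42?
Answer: 1064/27 ≈ 39.407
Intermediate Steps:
S*(32/(-27) + 48/72) - 42 = -157*(32/(-27) + 48/72) - 42 = -157*(32*(-1/27) + 48*(1/72)) - 42 = -157*(-32/27 + ⅔) - 42 = -157*(-14/27) - 42 = 2198/27 - 42 = 1064/27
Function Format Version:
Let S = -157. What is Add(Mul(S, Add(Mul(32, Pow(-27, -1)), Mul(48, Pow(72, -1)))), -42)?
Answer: Rational(1064, 27) ≈ 39.407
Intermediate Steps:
Add(Mul(S, Add(Mul(32, Pow(-27, -1)), Mul(48, Pow(72, -1)))), -42) = Add(Mul(-157, Add(Mul(32, Pow(-27, -1)), Mul(48, Pow(72, -1)))), -42) = Add(Mul(-157, Add(Mul(32, Rational(-1, 27)), Mul(48, Rational(1, 72)))), -42) = Add(Mul(-157, Add(Rational(-32, 27), Rational(2, 3))), -42) = Add(Mul(-157, Rational(-14, 27)), -42) = Add(Rational(2198, 27), -42) = Rational(1064, 27)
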